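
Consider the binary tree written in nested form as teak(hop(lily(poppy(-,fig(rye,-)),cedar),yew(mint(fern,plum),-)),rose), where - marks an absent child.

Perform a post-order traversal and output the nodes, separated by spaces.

Post-order visits the left subtree, then the right subtree, then the node.
At teak: go left to hop.
  At hop: go left to lily.
    At lily: go left to poppy.
      At poppy: no left child.
      At poppy: go right to fig.
        At fig: go left to rye.
          rye is a leaf — visit rye.
        At fig: no right child.
        Visit fig.
      Visit poppy.
    At lily: go right to cedar.
      cedar is a leaf — visit cedar.
    Visit lily.
  At hop: go right to yew.
    At yew: go left to mint.
      At mint: go left to fern.
        fern is a leaf — visit fern.
      At mint: go right to plum.
        plum is a leaf — visit plum.
      Visit mint.
    At yew: no right child.
    Visit yew.
  Visit hop.
At teak: go right to rose.
  rose is a leaf — visit rose.
Visit teak.

rye fig poppy cedar lily fern plum mint yew hop rose teak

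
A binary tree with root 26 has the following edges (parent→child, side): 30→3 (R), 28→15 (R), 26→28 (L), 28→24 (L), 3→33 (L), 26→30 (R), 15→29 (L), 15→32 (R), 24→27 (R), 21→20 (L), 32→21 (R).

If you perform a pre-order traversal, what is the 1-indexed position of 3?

11

Pre-order visits the node, then its left subtree, then its right subtree.
Visit 26.
At 26: go left to 28.
  Visit 28.
  At 28: go left to 24.
    Visit 24.
    At 24: no left child.
    At 24: go right to 27.
      27 is a leaf — visit 27.
  At 28: go right to 15.
    Visit 15.
    At 15: go left to 29.
      29 is a leaf — visit 29.
    At 15: go right to 32.
      Visit 32.
      At 32: no left child.
      At 32: go right to 21.
        Visit 21.
        At 21: go left to 20.
          20 is a leaf — visit 20.
        At 21: no right child.
At 26: go right to 30.
  Visit 30.
  At 30: no left child.
  At 30: go right to 3.
    Visit 3.
    At 3: go left to 33.
      33 is a leaf — visit 33.
    At 3: no right child.
Full pre-order sequence: 26, 28, 24, 27, 15, 29, 32, 21, 20, 30, 3, 33.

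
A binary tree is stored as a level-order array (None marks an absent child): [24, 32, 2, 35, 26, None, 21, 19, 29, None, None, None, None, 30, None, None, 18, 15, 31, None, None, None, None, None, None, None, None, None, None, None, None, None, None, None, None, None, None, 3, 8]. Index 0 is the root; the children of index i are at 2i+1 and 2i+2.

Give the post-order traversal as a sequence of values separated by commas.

Post-order visits the left subtree, then the right subtree, then the node.
At 24: go left to 32.
  At 32: go left to 35.
    At 35: go left to 19.
      At 19: no left child.
      At 19: go right to 18.
        18 is a leaf — visit 18.
      Visit 19.
    At 35: go right to 29.
      At 29: go left to 15.
        15 is a leaf — visit 15.
      At 29: go right to 31.
        At 31: go left to 3.
          3 is a leaf — visit 3.
        At 31: go right to 8.
          8 is a leaf — visit 8.
        Visit 31.
      Visit 29.
    Visit 35.
  At 32: go right to 26.
    26 is a leaf — visit 26.
  Visit 32.
At 24: go right to 2.
  At 2: no left child.
  At 2: go right to 21.
    At 21: go left to 30.
      30 is a leaf — visit 30.
    At 21: no right child.
    Visit 21.
  Visit 2.
Visit 24.

18, 19, 15, 3, 8, 31, 29, 35, 26, 32, 30, 21, 2, 24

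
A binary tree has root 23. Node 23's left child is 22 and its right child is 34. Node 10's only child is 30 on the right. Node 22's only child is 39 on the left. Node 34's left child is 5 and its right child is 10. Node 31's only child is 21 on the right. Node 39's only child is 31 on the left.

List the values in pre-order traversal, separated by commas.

23, 22, 39, 31, 21, 34, 5, 10, 30

Pre-order visits the node, then its left subtree, then its right subtree.
Visit 23.
At 23: go left to 22.
  Visit 22.
  At 22: go left to 39.
    Visit 39.
    At 39: go left to 31.
      Visit 31.
      At 31: no left child.
      At 31: go right to 21.
        21 is a leaf — visit 21.
    At 39: no right child.
  At 22: no right child.
At 23: go right to 34.
  Visit 34.
  At 34: go left to 5.
    5 is a leaf — visit 5.
  At 34: go right to 10.
    Visit 10.
    At 10: no left child.
    At 10: go right to 30.
      30 is a leaf — visit 30.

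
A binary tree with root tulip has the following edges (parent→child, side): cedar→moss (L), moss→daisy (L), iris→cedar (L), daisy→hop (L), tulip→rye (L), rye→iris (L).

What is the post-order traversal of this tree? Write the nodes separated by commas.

Post-order visits the left subtree, then the right subtree, then the node.
At tulip: go left to rye.
  At rye: go left to iris.
    At iris: go left to cedar.
      At cedar: go left to moss.
        At moss: go left to daisy.
          At daisy: go left to hop.
            hop is a leaf — visit hop.
          At daisy: no right child.
          Visit daisy.
        At moss: no right child.
        Visit moss.
      At cedar: no right child.
      Visit cedar.
    At iris: no right child.
    Visit iris.
  At rye: no right child.
  Visit rye.
At tulip: no right child.
Visit tulip.

hop, daisy, moss, cedar, iris, rye, tulip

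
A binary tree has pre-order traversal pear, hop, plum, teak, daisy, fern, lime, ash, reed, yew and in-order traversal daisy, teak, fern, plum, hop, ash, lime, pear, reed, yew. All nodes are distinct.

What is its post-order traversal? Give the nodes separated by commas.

The first element of pre-order is the root; it splits in-order into left and right subtrees.
Root pear: left subtree has 7 nodes {daisy, teak, fern, plum, hop, ash, lime}, right has 2 {reed, yew}.
  Root hop: left subtree has 4 nodes {daisy, teak, fern, plum}, right has 2 {ash, lime}.
    Root plum: left subtree has 3 nodes {daisy, teak, fern}, right has 0 { }.
      Root teak: left subtree has 1 node {daisy}, right has 1 {fern}.
    Root lime: left subtree has 1 node {ash}, right has 0 { }.
  Root reed: left subtree has 0 nodes { }, right has 1 {yew}.

daisy, fern, teak, plum, ash, lime, hop, yew, reed, pear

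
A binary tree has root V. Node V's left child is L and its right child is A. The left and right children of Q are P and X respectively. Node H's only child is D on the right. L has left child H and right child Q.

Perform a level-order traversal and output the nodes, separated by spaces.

Level-order visits nodes level by level from the root, left to right within each level.
Level 0: V
Level 1: L, A
Level 2: H, Q
Level 3: D, P, X

V L A H Q D P X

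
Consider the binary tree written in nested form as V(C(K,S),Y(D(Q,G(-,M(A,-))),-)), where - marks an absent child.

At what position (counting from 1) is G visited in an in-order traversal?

In-order visits the left subtree, then the node, then the right subtree.
At V: go left to C.
  At C: go left to K.
    K is a leaf — visit K.
  Visit C.
  At C: go right to S.
    S is a leaf — visit S.
Visit V.
At V: go right to Y.
  At Y: go left to D.
    At D: go left to Q.
      Q is a leaf — visit Q.
    Visit D.
    At D: go right to G.
      At G: no left child.
      Visit G.
      At G: go right to M.
        At M: go left to A.
          A is a leaf — visit A.
        Visit M.
        At M: no right child.
  Visit Y.
  At Y: no right child.
Full in-order sequence: K, C, S, V, Q, D, G, A, M, Y.

7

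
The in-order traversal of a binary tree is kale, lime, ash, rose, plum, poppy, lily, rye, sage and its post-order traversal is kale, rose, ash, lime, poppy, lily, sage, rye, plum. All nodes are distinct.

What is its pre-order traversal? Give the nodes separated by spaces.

The last element of post-order is the root; it splits in-order into left and right subtrees.
Root plum: left subtree has 4 nodes {kale, lime, ash, rose}, right has 4 {poppy, lily, rye, sage}.
  Root lime: left subtree has 1 node {kale}, right has 2 {ash, rose}.
    Root ash: left subtree has 0 nodes { }, right has 1 {rose}.
  Root rye: left subtree has 2 nodes {poppy, lily}, right has 1 {sage}.
    Root lily: left subtree has 1 node {poppy}, right has 0 { }.

plum lime kale ash rose rye lily poppy sage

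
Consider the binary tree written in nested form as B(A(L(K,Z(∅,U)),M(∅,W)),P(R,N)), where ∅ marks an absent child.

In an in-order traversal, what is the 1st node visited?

K

In-order visits the left subtree, then the node, then the right subtree.
At B: go left to A.
  At A: go left to L.
    At L: go left to K.
      K is a leaf — visit K.
    Visit L.
    At L: go right to Z.
      At Z: no left child.
      Visit Z.
      At Z: go right to U.
        U is a leaf — visit U.
  Visit A.
  At A: go right to M.
    At M: no left child.
    Visit M.
    At M: go right to W.
      W is a leaf — visit W.
Visit B.
At B: go right to P.
  At P: go left to R.
    R is a leaf — visit R.
  Visit P.
  At P: go right to N.
    N is a leaf — visit N.
Full in-order sequence: K, L, Z, U, A, M, W, B, R, P, N.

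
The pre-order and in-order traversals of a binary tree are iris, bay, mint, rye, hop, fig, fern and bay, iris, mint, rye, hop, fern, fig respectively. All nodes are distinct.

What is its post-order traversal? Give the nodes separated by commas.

The first element of pre-order is the root; it splits in-order into left and right subtrees.
Root iris: left subtree has 1 node {bay}, right has 5 {mint, rye, hop, fern, fig}.
  Root mint: left subtree has 0 nodes { }, right has 4 {rye, hop, fern, fig}.
    Root rye: left subtree has 0 nodes { }, right has 3 {hop, fern, fig}.
      Root hop: left subtree has 0 nodes { }, right has 2 {fern, fig}.
        Root fig: left subtree has 1 node {fern}, right has 0 { }.

bay, fern, fig, hop, rye, mint, iris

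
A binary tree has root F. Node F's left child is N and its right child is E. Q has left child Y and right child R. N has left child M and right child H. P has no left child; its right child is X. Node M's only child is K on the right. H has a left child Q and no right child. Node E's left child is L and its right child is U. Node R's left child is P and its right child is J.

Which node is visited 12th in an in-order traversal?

L

In-order visits the left subtree, then the node, then the right subtree.
At F: go left to N.
  At N: go left to M.
    At M: no left child.
    Visit M.
    At M: go right to K.
      K is a leaf — visit K.
  Visit N.
  At N: go right to H.
    At H: go left to Q.
      At Q: go left to Y.
        Y is a leaf — visit Y.
      Visit Q.
      At Q: go right to R.
        At R: go left to P.
          At P: no left child.
          Visit P.
          At P: go right to X.
            X is a leaf — visit X.
        Visit R.
        At R: go right to J.
          J is a leaf — visit J.
    Visit H.
    At H: no right child.
Visit F.
At F: go right to E.
  At E: go left to L.
    L is a leaf — visit L.
  Visit E.
  At E: go right to U.
    U is a leaf — visit U.
Full in-order sequence: M, K, N, Y, Q, P, X, R, J, H, F, L, E, U.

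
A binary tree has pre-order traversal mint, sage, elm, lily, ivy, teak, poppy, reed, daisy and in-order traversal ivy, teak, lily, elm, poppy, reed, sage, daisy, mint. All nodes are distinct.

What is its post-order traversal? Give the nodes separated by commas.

teak, ivy, lily, reed, poppy, elm, daisy, sage, mint

The first element of pre-order is the root; it splits in-order into left and right subtrees.
Root mint: left subtree has 8 nodes {ivy, teak, lily, elm, poppy, reed, sage, daisy}, right has 0 { }.
  Root sage: left subtree has 6 nodes {ivy, teak, lily, elm, poppy, reed}, right has 1 {daisy}.
    Root elm: left subtree has 3 nodes {ivy, teak, lily}, right has 2 {poppy, reed}.
      Root lily: left subtree has 2 nodes {ivy, teak}, right has 0 { }.
        Root ivy: left subtree has 0 nodes { }, right has 1 {teak}.
      Root poppy: left subtree has 0 nodes { }, right has 1 {reed}.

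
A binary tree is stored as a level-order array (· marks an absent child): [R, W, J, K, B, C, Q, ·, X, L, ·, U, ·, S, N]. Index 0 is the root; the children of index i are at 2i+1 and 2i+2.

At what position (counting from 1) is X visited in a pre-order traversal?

4

Pre-order visits the node, then its left subtree, then its right subtree.
Visit R.
At R: go left to W.
  Visit W.
  At W: go left to K.
    Visit K.
    At K: no left child.
    At K: go right to X.
      X is a leaf — visit X.
  At W: go right to B.
    Visit B.
    At B: go left to L.
      L is a leaf — visit L.
    At B: no right child.
At R: go right to J.
  Visit J.
  At J: go left to C.
    Visit C.
    At C: go left to U.
      U is a leaf — visit U.
    At C: no right child.
  At J: go right to Q.
    Visit Q.
    At Q: go left to S.
      S is a leaf — visit S.
    At Q: go right to N.
      N is a leaf — visit N.
Full pre-order sequence: R, W, K, X, B, L, J, C, U, Q, S, N.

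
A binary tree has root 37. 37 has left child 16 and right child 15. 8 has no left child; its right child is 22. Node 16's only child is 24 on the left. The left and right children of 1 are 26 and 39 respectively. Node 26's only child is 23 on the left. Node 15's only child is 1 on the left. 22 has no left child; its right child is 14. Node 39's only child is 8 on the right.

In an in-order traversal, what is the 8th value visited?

In-order visits the left subtree, then the node, then the right subtree.
At 37: go left to 16.
  At 16: go left to 24.
    24 is a leaf — visit 24.
  Visit 16.
  At 16: no right child.
Visit 37.
At 37: go right to 15.
  At 15: go left to 1.
    At 1: go left to 26.
      At 26: go left to 23.
        23 is a leaf — visit 23.
      Visit 26.
      At 26: no right child.
    Visit 1.
    At 1: go right to 39.
      At 39: no left child.
      Visit 39.
      At 39: go right to 8.
        At 8: no left child.
        Visit 8.
        At 8: go right to 22.
          At 22: no left child.
          Visit 22.
          At 22: go right to 14.
            14 is a leaf — visit 14.
  Visit 15.
  At 15: no right child.
Full in-order sequence: 24, 16, 37, 23, 26, 1, 39, 8, 22, 14, 15.

8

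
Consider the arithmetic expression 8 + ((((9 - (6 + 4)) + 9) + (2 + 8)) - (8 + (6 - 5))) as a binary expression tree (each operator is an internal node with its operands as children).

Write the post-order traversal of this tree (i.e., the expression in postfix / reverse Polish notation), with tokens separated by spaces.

8 9 6 4 + - 9 + 2 8 + + 8 6 5 - + - +

Post-order on an expression tree gives postfix notation: for each operator, emit left operand, right operand, then the operator.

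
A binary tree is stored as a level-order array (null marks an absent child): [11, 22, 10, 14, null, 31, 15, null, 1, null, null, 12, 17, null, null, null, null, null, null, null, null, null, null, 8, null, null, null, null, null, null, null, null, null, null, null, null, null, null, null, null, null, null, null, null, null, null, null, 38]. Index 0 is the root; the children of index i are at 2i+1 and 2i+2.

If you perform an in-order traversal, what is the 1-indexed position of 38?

5

In-order visits the left subtree, then the node, then the right subtree.
At 11: go left to 22.
  At 22: go left to 14.
    At 14: no left child.
    Visit 14.
    At 14: go right to 1.
      1 is a leaf — visit 1.
  Visit 22.
  At 22: no right child.
Visit 11.
At 11: go right to 10.
  At 10: go left to 31.
    At 31: go left to 12.
      At 12: go left to 8.
        At 8: go left to 38.
          38 is a leaf — visit 38.
        Visit 8.
        At 8: no right child.
      Visit 12.
      At 12: no right child.
    Visit 31.
    At 31: go right to 17.
      17 is a leaf — visit 17.
  Visit 10.
  At 10: go right to 15.
    15 is a leaf — visit 15.
Full in-order sequence: 14, 1, 22, 11, 38, 8, 12, 31, 17, 10, 15.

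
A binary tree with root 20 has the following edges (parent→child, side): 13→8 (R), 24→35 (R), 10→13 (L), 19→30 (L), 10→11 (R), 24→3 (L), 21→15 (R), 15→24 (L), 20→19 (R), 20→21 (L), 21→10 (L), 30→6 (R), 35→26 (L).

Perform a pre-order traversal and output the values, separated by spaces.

20 21 10 13 8 11 15 24 3 35 26 19 30 6

Pre-order visits the node, then its left subtree, then its right subtree.
Visit 20.
At 20: go left to 21.
  Visit 21.
  At 21: go left to 10.
    Visit 10.
    At 10: go left to 13.
      Visit 13.
      At 13: no left child.
      At 13: go right to 8.
        8 is a leaf — visit 8.
    At 10: go right to 11.
      11 is a leaf — visit 11.
  At 21: go right to 15.
    Visit 15.
    At 15: go left to 24.
      Visit 24.
      At 24: go left to 3.
        3 is a leaf — visit 3.
      At 24: go right to 35.
        Visit 35.
        At 35: go left to 26.
          26 is a leaf — visit 26.
        At 35: no right child.
    At 15: no right child.
At 20: go right to 19.
  Visit 19.
  At 19: go left to 30.
    Visit 30.
    At 30: no left child.
    At 30: go right to 6.
      6 is a leaf — visit 6.
  At 19: no right child.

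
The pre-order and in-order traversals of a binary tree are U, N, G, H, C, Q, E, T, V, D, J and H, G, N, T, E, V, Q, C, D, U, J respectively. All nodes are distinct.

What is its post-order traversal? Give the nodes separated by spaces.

H G T V E Q D C N J U

The first element of pre-order is the root; it splits in-order into left and right subtrees.
Root U: left subtree has 9 nodes {H, G, N, T, E, V, Q, C, D}, right has 1 {J}.
  Root N: left subtree has 2 nodes {H, G}, right has 6 {T, E, V, Q, C, D}.
    Root G: left subtree has 1 node {H}, right has 0 { }.
    Root C: left subtree has 4 nodes {T, E, V, Q}, right has 1 {D}.
      Root Q: left subtree has 3 nodes {T, E, V}, right has 0 { }.
        Root E: left subtree has 1 node {T}, right has 1 {V}.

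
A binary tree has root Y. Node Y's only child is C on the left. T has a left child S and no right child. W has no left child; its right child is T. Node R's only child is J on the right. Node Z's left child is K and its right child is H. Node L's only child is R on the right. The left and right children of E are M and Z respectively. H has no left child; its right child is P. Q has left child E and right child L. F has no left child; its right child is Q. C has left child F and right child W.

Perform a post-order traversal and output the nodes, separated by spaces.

M K P H Z E J R L Q F S T W C Y

Post-order visits the left subtree, then the right subtree, then the node.
At Y: go left to C.
  At C: go left to F.
    At F: no left child.
    At F: go right to Q.
      At Q: go left to E.
        At E: go left to M.
          M is a leaf — visit M.
        At E: go right to Z.
          At Z: go left to K.
            K is a leaf — visit K.
          At Z: go right to H.
            At H: no left child.
            At H: go right to P.
              P is a leaf — visit P.
            Visit H.
          Visit Z.
        Visit E.
      At Q: go right to L.
        At L: no left child.
        At L: go right to R.
          At R: no left child.
          At R: go right to J.
            J is a leaf — visit J.
          Visit R.
        Visit L.
      Visit Q.
    Visit F.
  At C: go right to W.
    At W: no left child.
    At W: go right to T.
      At T: go left to S.
        S is a leaf — visit S.
      At T: no right child.
      Visit T.
    Visit W.
  Visit C.
At Y: no right child.
Visit Y.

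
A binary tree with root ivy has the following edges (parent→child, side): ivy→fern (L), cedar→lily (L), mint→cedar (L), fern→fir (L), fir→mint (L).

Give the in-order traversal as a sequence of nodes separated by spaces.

lily cedar mint fir fern ivy

In-order visits the left subtree, then the node, then the right subtree.
At ivy: go left to fern.
  At fern: go left to fir.
    At fir: go left to mint.
      At mint: go left to cedar.
        At cedar: go left to lily.
          lily is a leaf — visit lily.
        Visit cedar.
        At cedar: no right child.
      Visit mint.
      At mint: no right child.
    Visit fir.
    At fir: no right child.
  Visit fern.
  At fern: no right child.
Visit ivy.
At ivy: no right child.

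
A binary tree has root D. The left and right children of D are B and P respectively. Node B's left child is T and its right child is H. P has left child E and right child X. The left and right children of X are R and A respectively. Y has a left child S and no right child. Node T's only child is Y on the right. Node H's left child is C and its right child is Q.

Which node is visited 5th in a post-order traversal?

Q

Post-order visits the left subtree, then the right subtree, then the node.
At D: go left to B.
  At B: go left to T.
    At T: no left child.
    At T: go right to Y.
      At Y: go left to S.
        S is a leaf — visit S.
      At Y: no right child.
      Visit Y.
    Visit T.
  At B: go right to H.
    At H: go left to C.
      C is a leaf — visit C.
    At H: go right to Q.
      Q is a leaf — visit Q.
    Visit H.
  Visit B.
At D: go right to P.
  At P: go left to E.
    E is a leaf — visit E.
  At P: go right to X.
    At X: go left to R.
      R is a leaf — visit R.
    At X: go right to A.
      A is a leaf — visit A.
    Visit X.
  Visit P.
Visit D.
Full post-order sequence: S, Y, T, C, Q, H, B, E, R, A, X, P, D.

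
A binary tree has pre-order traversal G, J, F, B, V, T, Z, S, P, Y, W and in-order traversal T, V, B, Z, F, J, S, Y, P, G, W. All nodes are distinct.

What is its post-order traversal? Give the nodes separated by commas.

T, V, Z, B, F, Y, P, S, J, W, G

The first element of pre-order is the root; it splits in-order into left and right subtrees.
Root G: left subtree has 9 nodes {T, V, B, Z, F, J, S, Y, P}, right has 1 {W}.
  Root J: left subtree has 5 nodes {T, V, B, Z, F}, right has 3 {S, Y, P}.
    Root F: left subtree has 4 nodes {T, V, B, Z}, right has 0 { }.
      Root B: left subtree has 2 nodes {T, V}, right has 1 {Z}.
        Root V: left subtree has 1 node {T}, right has 0 { }.
    Root S: left subtree has 0 nodes { }, right has 2 {Y, P}.
      Root P: left subtree has 1 node {Y}, right has 0 { }.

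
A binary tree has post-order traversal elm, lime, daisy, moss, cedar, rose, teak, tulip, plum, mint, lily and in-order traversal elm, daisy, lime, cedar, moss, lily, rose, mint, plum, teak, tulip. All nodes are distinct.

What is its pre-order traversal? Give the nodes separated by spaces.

The last element of post-order is the root; it splits in-order into left and right subtrees.
Root lily: left subtree has 5 nodes {elm, daisy, lime, cedar, moss}, right has 5 {rose, mint, plum, teak, tulip}.
  Root cedar: left subtree has 3 nodes {elm, daisy, lime}, right has 1 {moss}.
    Root daisy: left subtree has 1 node {elm}, right has 1 {lime}.
  Root mint: left subtree has 1 node {rose}, right has 3 {plum, teak, tulip}.
    Root plum: left subtree has 0 nodes { }, right has 2 {teak, tulip}.
      Root tulip: left subtree has 1 node {teak}, right has 0 { }.

lily cedar daisy elm lime moss mint rose plum tulip teak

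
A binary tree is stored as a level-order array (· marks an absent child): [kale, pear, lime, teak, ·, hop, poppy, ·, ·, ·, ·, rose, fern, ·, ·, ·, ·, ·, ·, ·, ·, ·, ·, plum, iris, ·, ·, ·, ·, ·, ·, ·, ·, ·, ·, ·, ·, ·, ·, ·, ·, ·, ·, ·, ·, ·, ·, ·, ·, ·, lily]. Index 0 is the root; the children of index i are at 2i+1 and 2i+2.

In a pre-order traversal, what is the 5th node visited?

hop

Pre-order visits the node, then its left subtree, then its right subtree.
Visit kale.
At kale: go left to pear.
  Visit pear.
  At pear: go left to teak.
    teak is a leaf — visit teak.
  At pear: no right child.
At kale: go right to lime.
  Visit lime.
  At lime: go left to hop.
    Visit hop.
    At hop: go left to rose.
      Visit rose.
      At rose: go left to plum.
        plum is a leaf — visit plum.
      At rose: go right to iris.
        Visit iris.
        At iris: no left child.
        At iris: go right to lily.
          lily is a leaf — visit lily.
    At hop: go right to fern.
      fern is a leaf — visit fern.
  At lime: go right to poppy.
    poppy is a leaf — visit poppy.
Full pre-order sequence: kale, pear, teak, lime, hop, rose, plum, iris, lily, fern, poppy.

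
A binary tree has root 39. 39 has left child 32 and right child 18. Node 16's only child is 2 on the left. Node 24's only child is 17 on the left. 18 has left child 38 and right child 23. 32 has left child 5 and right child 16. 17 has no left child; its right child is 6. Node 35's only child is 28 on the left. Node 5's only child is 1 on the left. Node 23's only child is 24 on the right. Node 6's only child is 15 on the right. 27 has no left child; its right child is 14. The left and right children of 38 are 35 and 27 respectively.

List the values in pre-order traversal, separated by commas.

39, 32, 5, 1, 16, 2, 18, 38, 35, 28, 27, 14, 23, 24, 17, 6, 15

Pre-order visits the node, then its left subtree, then its right subtree.
Visit 39.
At 39: go left to 32.
  Visit 32.
  At 32: go left to 5.
    Visit 5.
    At 5: go left to 1.
      1 is a leaf — visit 1.
    At 5: no right child.
  At 32: go right to 16.
    Visit 16.
    At 16: go left to 2.
      2 is a leaf — visit 2.
    At 16: no right child.
At 39: go right to 18.
  Visit 18.
  At 18: go left to 38.
    Visit 38.
    At 38: go left to 35.
      Visit 35.
      At 35: go left to 28.
        28 is a leaf — visit 28.
      At 35: no right child.
    At 38: go right to 27.
      Visit 27.
      At 27: no left child.
      At 27: go right to 14.
        14 is a leaf — visit 14.
  At 18: go right to 23.
    Visit 23.
    At 23: no left child.
    At 23: go right to 24.
      Visit 24.
      At 24: go left to 17.
        Visit 17.
        At 17: no left child.
        At 17: go right to 6.
          Visit 6.
          At 6: no left child.
          At 6: go right to 15.
            15 is a leaf — visit 15.
      At 24: no right child.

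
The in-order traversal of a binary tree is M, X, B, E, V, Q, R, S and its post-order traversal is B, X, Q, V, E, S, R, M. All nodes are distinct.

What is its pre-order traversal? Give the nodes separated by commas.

M, R, E, X, B, V, Q, S

The last element of post-order is the root; it splits in-order into left and right subtrees.
Root M: left subtree has 0 nodes { }, right has 7 {X, B, E, V, Q, R, S}.
  Root R: left subtree has 5 nodes {X, B, E, V, Q}, right has 1 {S}.
    Root E: left subtree has 2 nodes {X, B}, right has 2 {V, Q}.
      Root X: left subtree has 0 nodes { }, right has 1 {B}.
      Root V: left subtree has 0 nodes { }, right has 1 {Q}.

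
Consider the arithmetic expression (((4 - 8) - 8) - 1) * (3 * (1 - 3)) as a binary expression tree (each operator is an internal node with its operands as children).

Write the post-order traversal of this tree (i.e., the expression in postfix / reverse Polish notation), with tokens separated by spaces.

Post-order on an expression tree gives postfix notation: for each operator, emit left operand, right operand, then the operator.

4 8 - 8 - 1 - 3 1 3 - * *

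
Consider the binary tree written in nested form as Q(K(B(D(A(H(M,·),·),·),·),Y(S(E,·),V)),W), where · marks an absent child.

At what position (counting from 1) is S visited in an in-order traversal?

In-order visits the left subtree, then the node, then the right subtree.
At Q: go left to K.
  At K: go left to B.
    At B: go left to D.
      At D: go left to A.
        At A: go left to H.
          At H: go left to M.
            M is a leaf — visit M.
          Visit H.
          At H: no right child.
        Visit A.
        At A: no right child.
      Visit D.
      At D: no right child.
    Visit B.
    At B: no right child.
  Visit K.
  At K: go right to Y.
    At Y: go left to S.
      At S: go left to E.
        E is a leaf — visit E.
      Visit S.
      At S: no right child.
    Visit Y.
    At Y: go right to V.
      V is a leaf — visit V.
Visit Q.
At Q: go right to W.
  W is a leaf — visit W.
Full in-order sequence: M, H, A, D, B, K, E, S, Y, V, Q, W.

8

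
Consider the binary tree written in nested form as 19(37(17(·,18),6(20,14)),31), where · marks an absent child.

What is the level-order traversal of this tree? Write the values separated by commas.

19, 37, 31, 17, 6, 18, 20, 14

Level-order visits nodes level by level from the root, left to right within each level.
Level 0: 19
Level 1: 37, 31
Level 2: 17, 6
Level 3: 18, 20, 14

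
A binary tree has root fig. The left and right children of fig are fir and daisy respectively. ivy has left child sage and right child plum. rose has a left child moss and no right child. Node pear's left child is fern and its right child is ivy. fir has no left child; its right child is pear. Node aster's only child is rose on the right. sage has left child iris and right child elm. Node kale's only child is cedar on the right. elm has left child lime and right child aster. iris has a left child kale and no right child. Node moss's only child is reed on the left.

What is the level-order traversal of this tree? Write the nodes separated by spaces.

Level-order visits nodes level by level from the root, left to right within each level.
Level 0: fig
Level 1: fir, daisy
Level 2: pear
Level 3: fern, ivy
Level 4: sage, plum
Level 5: iris, elm
Level 6: kale, lime, aster
Level 7: cedar, rose
Level 8: moss
Level 9: reed

fig fir daisy pear fern ivy sage plum iris elm kale lime aster cedar rose moss reed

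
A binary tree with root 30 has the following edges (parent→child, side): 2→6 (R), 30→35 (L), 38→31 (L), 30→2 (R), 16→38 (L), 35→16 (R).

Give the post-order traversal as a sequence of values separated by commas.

31, 38, 16, 35, 6, 2, 30

Post-order visits the left subtree, then the right subtree, then the node.
At 30: go left to 35.
  At 35: no left child.
  At 35: go right to 16.
    At 16: go left to 38.
      At 38: go left to 31.
        31 is a leaf — visit 31.
      At 38: no right child.
      Visit 38.
    At 16: no right child.
    Visit 16.
  Visit 35.
At 30: go right to 2.
  At 2: no left child.
  At 2: go right to 6.
    6 is a leaf — visit 6.
  Visit 2.
Visit 30.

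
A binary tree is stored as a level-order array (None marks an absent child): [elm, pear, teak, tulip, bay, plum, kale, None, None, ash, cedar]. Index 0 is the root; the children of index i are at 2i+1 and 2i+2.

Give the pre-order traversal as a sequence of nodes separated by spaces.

Pre-order visits the node, then its left subtree, then its right subtree.
Visit elm.
At elm: go left to pear.
  Visit pear.
  At pear: go left to tulip.
    tulip is a leaf — visit tulip.
  At pear: go right to bay.
    Visit bay.
    At bay: go left to ash.
      ash is a leaf — visit ash.
    At bay: go right to cedar.
      cedar is a leaf — visit cedar.
At elm: go right to teak.
  Visit teak.
  At teak: go left to plum.
    plum is a leaf — visit plum.
  At teak: go right to kale.
    kale is a leaf — visit kale.

elm pear tulip bay ash cedar teak plum kale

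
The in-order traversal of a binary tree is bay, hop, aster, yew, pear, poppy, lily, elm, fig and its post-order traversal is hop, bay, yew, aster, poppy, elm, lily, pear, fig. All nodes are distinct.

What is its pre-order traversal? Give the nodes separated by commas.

fig, pear, aster, bay, hop, yew, lily, poppy, elm

The last element of post-order is the root; it splits in-order into left and right subtrees.
Root fig: left subtree has 8 nodes {bay, hop, aster, yew, pear, poppy, lily, elm}, right has 0 { }.
  Root pear: left subtree has 4 nodes {bay, hop, aster, yew}, right has 3 {poppy, lily, elm}.
    Root aster: left subtree has 2 nodes {bay, hop}, right has 1 {yew}.
      Root bay: left subtree has 0 nodes { }, right has 1 {hop}.
    Root lily: left subtree has 1 node {poppy}, right has 1 {elm}.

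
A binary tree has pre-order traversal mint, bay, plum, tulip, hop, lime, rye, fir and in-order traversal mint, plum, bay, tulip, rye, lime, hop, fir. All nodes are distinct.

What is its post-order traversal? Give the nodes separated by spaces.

plum rye lime fir hop tulip bay mint

The first element of pre-order is the root; it splits in-order into left and right subtrees.
Root mint: left subtree has 0 nodes { }, right has 7 {plum, bay, tulip, rye, lime, hop, fir}.
  Root bay: left subtree has 1 node {plum}, right has 5 {tulip, rye, lime, hop, fir}.
    Root tulip: left subtree has 0 nodes { }, right has 4 {rye, lime, hop, fir}.
      Root hop: left subtree has 2 nodes {rye, lime}, right has 1 {fir}.
        Root lime: left subtree has 1 node {rye}, right has 0 { }.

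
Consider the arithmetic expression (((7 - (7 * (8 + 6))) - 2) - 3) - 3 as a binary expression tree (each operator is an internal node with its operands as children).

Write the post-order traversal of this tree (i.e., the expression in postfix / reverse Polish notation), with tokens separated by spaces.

7 7 8 6 + * - 2 - 3 - 3 -

Post-order on an expression tree gives postfix notation: for each operator, emit left operand, right operand, then the operator.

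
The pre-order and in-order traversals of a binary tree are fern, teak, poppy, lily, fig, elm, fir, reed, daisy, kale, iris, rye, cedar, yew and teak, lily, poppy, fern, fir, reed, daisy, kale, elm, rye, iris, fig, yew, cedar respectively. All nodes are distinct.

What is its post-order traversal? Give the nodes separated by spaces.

The first element of pre-order is the root; it splits in-order into left and right subtrees.
Root fern: left subtree has 3 nodes {teak, lily, poppy}, right has 10 {fir, reed, daisy, kale, elm, rye, iris, fig, yew, cedar}.
  Root teak: left subtree has 0 nodes { }, right has 2 {lily, poppy}.
    Root poppy: left subtree has 1 node {lily}, right has 0 { }.
  Root fig: left subtree has 7 nodes {fir, reed, daisy, kale, elm, rye, iris}, right has 2 {yew, cedar}.
    Root elm: left subtree has 4 nodes {fir, reed, daisy, kale}, right has 2 {rye, iris}.
      Root fir: left subtree has 0 nodes { }, right has 3 {reed, daisy, kale}.
        Root reed: left subtree has 0 nodes { }, right has 2 {daisy, kale}.
          Root daisy: left subtree has 0 nodes { }, right has 1 {kale}.
      Root iris: left subtree has 1 node {rye}, right has 0 { }.
    Root cedar: left subtree has 1 node {yew}, right has 0 { }.

lily poppy teak kale daisy reed fir rye iris elm yew cedar fig fern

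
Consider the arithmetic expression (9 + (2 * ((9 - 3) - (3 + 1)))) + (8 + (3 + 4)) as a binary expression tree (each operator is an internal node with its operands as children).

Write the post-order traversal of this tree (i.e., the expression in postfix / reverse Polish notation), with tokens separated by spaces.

9 2 9 3 - 3 1 + - * + 8 3 4 + + +

Post-order on an expression tree gives postfix notation: for each operator, emit left operand, right operand, then the operator.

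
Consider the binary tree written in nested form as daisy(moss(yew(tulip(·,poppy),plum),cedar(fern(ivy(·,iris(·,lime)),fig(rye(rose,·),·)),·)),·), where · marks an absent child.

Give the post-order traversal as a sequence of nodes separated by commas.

poppy, tulip, plum, yew, lime, iris, ivy, rose, rye, fig, fern, cedar, moss, daisy

Post-order visits the left subtree, then the right subtree, then the node.
At daisy: go left to moss.
  At moss: go left to yew.
    At yew: go left to tulip.
      At tulip: no left child.
      At tulip: go right to poppy.
        poppy is a leaf — visit poppy.
      Visit tulip.
    At yew: go right to plum.
      plum is a leaf — visit plum.
    Visit yew.
  At moss: go right to cedar.
    At cedar: go left to fern.
      At fern: go left to ivy.
        At ivy: no left child.
        At ivy: go right to iris.
          At iris: no left child.
          At iris: go right to lime.
            lime is a leaf — visit lime.
          Visit iris.
        Visit ivy.
      At fern: go right to fig.
        At fig: go left to rye.
          At rye: go left to rose.
            rose is a leaf — visit rose.
          At rye: no right child.
          Visit rye.
        At fig: no right child.
        Visit fig.
      Visit fern.
    At cedar: no right child.
    Visit cedar.
  Visit moss.
At daisy: no right child.
Visit daisy.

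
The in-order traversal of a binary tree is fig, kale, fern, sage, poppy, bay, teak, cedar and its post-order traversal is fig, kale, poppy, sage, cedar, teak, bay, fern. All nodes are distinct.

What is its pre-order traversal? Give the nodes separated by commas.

fern, kale, fig, bay, sage, poppy, teak, cedar

The last element of post-order is the root; it splits in-order into left and right subtrees.
Root fern: left subtree has 2 nodes {fig, kale}, right has 5 {sage, poppy, bay, teak, cedar}.
  Root kale: left subtree has 1 node {fig}, right has 0 { }.
  Root bay: left subtree has 2 nodes {sage, poppy}, right has 2 {teak, cedar}.
    Root sage: left subtree has 0 nodes { }, right has 1 {poppy}.
    Root teak: left subtree has 0 nodes { }, right has 1 {cedar}.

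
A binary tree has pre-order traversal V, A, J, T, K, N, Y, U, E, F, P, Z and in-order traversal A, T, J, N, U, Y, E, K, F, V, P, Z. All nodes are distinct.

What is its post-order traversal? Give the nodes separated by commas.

T, U, E, Y, N, F, K, J, A, Z, P, V

The first element of pre-order is the root; it splits in-order into left and right subtrees.
Root V: left subtree has 9 nodes {A, T, J, N, U, Y, E, K, F}, right has 2 {P, Z}.
  Root A: left subtree has 0 nodes { }, right has 8 {T, J, N, U, Y, E, K, F}.
    Root J: left subtree has 1 node {T}, right has 6 {N, U, Y, E, K, F}.
      Root K: left subtree has 4 nodes {N, U, Y, E}, right has 1 {F}.
        Root N: left subtree has 0 nodes { }, right has 3 {U, Y, E}.
          Root Y: left subtree has 1 node {U}, right has 1 {E}.
  Root P: left subtree has 0 nodes { }, right has 1 {Z}.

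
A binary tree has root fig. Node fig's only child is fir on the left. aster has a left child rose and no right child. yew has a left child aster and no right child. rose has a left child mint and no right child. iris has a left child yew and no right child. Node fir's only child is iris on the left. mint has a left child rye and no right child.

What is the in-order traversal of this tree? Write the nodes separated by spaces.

rye mint rose aster yew iris fir fig

In-order visits the left subtree, then the node, then the right subtree.
At fig: go left to fir.
  At fir: go left to iris.
    At iris: go left to yew.
      At yew: go left to aster.
        At aster: go left to rose.
          At rose: go left to mint.
            At mint: go left to rye.
              rye is a leaf — visit rye.
            Visit mint.
            At mint: no right child.
          Visit rose.
          At rose: no right child.
        Visit aster.
        At aster: no right child.
      Visit yew.
      At yew: no right child.
    Visit iris.
    At iris: no right child.
  Visit fir.
  At fir: no right child.
Visit fig.
At fig: no right child.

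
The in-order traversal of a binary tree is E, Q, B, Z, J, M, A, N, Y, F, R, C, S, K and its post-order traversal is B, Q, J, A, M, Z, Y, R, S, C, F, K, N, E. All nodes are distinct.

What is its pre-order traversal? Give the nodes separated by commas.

The last element of post-order is the root; it splits in-order into left and right subtrees.
Root E: left subtree has 0 nodes { }, right has 13 {Q, B, Z, J, M, A, N, Y, F, R, C, S, K}.
  Root N: left subtree has 6 nodes {Q, B, Z, J, M, A}, right has 6 {Y, F, R, C, S, K}.
    Root Z: left subtree has 2 nodes {Q, B}, right has 3 {J, M, A}.
      Root Q: left subtree has 0 nodes { }, right has 1 {B}.
      Root M: left subtree has 1 node {J}, right has 1 {A}.
    Root K: left subtree has 5 nodes {Y, F, R, C, S}, right has 0 { }.
      Root F: left subtree has 1 node {Y}, right has 3 {R, C, S}.
        Root C: left subtree has 1 node {R}, right has 1 {S}.

E, N, Z, Q, B, M, J, A, K, F, Y, C, R, S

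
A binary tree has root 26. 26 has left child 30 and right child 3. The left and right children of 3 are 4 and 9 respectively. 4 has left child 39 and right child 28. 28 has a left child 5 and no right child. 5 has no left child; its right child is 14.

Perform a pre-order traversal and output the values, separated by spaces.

Pre-order visits the node, then its left subtree, then its right subtree.
Visit 26.
At 26: go left to 30.
  30 is a leaf — visit 30.
At 26: go right to 3.
  Visit 3.
  At 3: go left to 4.
    Visit 4.
    At 4: go left to 39.
      39 is a leaf — visit 39.
    At 4: go right to 28.
      Visit 28.
      At 28: go left to 5.
        Visit 5.
        At 5: no left child.
        At 5: go right to 14.
          14 is a leaf — visit 14.
      At 28: no right child.
  At 3: go right to 9.
    9 is a leaf — visit 9.

26 30 3 4 39 28 5 14 9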